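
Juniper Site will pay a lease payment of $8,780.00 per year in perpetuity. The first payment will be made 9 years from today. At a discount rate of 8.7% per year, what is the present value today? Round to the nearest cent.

$51777.24

Value at end of year 8: C / r = $8,780.00 / 0.087 = $100,919.5402
Discount to today: PV = $100,919.5402 / (1 + 0.087)^8 = $100,919.5402 / 1.949110 = $51,777.24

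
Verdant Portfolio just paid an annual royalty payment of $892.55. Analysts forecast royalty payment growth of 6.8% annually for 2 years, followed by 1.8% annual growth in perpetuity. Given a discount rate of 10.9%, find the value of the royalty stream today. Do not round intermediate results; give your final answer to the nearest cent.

$10947.48

D_1 = 953.24340
D_2 = 1018.06395
Terminal value at year 2: TV = D_2×(1+g_2)/(r−g_2) = 1036.38910/0.091 = 11388.89123
P_0 = D_1/(1+r)^1 + D_2/(1+r)^2 + TV/(1+r)^2
    = 859.55221 + 827.77435 + 9260.15707 = 10947.48363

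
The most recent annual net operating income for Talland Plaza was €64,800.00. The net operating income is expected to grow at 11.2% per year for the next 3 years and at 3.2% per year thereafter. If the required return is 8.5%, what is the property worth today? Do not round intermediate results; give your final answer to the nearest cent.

€1562562.61

D_1 = 72057.60000
D_2 = 80128.05120
D_3 = 89102.39293
Terminal value at year 3: TV = D_3×(1+g_2)/(r−g_2) = 91953.66951/0.053 = 1734974.89638
P_0 = D_1/(1+r)^1 + D_2/(1+r)^2 + D_3/(1+r)^3 + TV/(1+r)^3
    = 66412.53456 + 68065.19671 + 69758.98502 + 1358325.89695 = 1562562.61325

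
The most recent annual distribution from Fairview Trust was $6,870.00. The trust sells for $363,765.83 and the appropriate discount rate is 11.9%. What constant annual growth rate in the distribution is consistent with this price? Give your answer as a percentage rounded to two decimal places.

P = D₀(1+g)/(r−g) ⇒ P(r−g) = D₀(1+g) ⇒ g(P+D₀) = P·r − D₀
g = (P·r − D₀)/(P + D₀) = ($363,765.83×0.119 − $6,870.00) / ($363,765.83 + $6,870.00) = 0.098259

9.83%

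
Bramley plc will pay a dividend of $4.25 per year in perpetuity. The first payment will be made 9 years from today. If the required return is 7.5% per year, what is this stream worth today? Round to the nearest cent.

$31.77

Value at end of year 8: C / r = $4.25 / 0.075 = $56.6667
Discount to today: PV = $56.6667 / (1 + 0.075)^8 = $56.6667 / 1.783478 = $31.77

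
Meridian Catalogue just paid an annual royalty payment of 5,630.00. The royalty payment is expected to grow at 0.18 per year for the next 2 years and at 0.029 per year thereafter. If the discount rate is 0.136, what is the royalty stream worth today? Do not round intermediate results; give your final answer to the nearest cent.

70340.72

D_1 = 6643.40000
D_2 = 7839.21200
Terminal value at year 2: TV = D_2×(1+g_2)/(r−g_2) = 8066.54915/0.107 = 75388.30979
P_0 = D_1/(1+r)^1 + D_2/(1+r)^2 + TV/(1+r)^2
    = 5848.06338 + 6074.57288 + 58418.08870 = 70340.72496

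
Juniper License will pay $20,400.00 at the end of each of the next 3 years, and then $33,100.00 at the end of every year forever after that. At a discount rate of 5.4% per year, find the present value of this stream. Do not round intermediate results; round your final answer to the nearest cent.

$578635.31

PV of 3-year annuity: $20,400.00 × [1 − (1+0.054)^−3] / 0.054 = 55140.47751
Perpetuity value at year 3: $33,100.00 / 0.054 = 612962.96296
PV of perpetuity: 612962.96296 / (1+0.054)^3 = 523494.83524
Total PV = 55140.47751 + 523494.83524 = 578635.31275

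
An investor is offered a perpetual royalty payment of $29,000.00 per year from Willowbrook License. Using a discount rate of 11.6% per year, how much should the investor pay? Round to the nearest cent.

$250000.00

Level perpetuity: PV = C / r = $29,000.00 / 0.116 = $250,000.00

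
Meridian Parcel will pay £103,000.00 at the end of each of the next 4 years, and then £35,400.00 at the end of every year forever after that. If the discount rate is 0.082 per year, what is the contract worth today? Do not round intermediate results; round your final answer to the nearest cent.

PV of 4-year annuity: £103,000.00 × [1 − (1+0.082)^−4] / 0.082 = 339635.84149
Perpetuity value at year 4: £35,400.00 / 0.082 = 431707.31707
PV of perpetuity: 431707.31707 / (1+0.082)^4 = 314978.10553
Total PV = 339635.84149 + 314978.10553 = 654613.94702

£654613.95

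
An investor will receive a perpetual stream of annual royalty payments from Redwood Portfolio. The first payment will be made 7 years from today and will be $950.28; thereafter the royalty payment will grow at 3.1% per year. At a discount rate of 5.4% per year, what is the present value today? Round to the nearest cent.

Value at end of year 6: C₁ / (r − g) = $950.28 / (0.054 − 0.031) = $41,316.5217
Discount to today: PV = $41,316.5217 / (1 + 0.054)^6 = $41,316.5217 / 1.371020 = $30,135.62

$30135.62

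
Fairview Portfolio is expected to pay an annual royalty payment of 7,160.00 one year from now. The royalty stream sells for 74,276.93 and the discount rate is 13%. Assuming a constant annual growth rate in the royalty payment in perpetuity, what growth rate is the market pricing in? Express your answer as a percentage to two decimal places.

P = D₁/(r−g) ⇒ g = r − D₁/P = 0.13 − 7,160.00/74,276.93 = 0.033604

3.36%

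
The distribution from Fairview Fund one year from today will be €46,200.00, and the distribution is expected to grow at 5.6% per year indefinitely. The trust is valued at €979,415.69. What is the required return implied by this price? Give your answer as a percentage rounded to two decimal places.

P = D₁/(r − g) ⇒ r = D₁/P + g = €46,200.0000/€979,415.69 + 0.056 = 0.047171 + 0.056 = 0.103171

10.32%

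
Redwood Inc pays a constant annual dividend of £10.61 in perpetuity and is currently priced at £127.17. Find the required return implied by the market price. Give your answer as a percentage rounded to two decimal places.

P = C/r ⇒ r = C/P = £10.61/£127.17 = 0.083432

8.34%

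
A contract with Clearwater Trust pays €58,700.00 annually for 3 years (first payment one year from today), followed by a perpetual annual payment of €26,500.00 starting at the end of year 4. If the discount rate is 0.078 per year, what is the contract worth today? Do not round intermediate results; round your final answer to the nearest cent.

PV of 3-year annuity: €58,700.00 × [1 − (1+0.078)^−3] / 0.078 = 151823.18160
Perpetuity value at year 3: €26,500.00 / 0.078 = 339743.58974
PV of perpetuity: 339743.58974 / (1+0.078)^3 = 271203.31185
Total PV = 151823.18160 + 271203.31185 = 423026.49345

€423026.49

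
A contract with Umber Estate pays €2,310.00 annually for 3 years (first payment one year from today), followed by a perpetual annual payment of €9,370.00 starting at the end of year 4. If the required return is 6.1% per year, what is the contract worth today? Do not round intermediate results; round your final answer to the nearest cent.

PV of 3-year annuity: €2,310.00 × [1 − (1+0.061)^−3] / 0.061 = 6163.25122
Perpetuity value at year 3: €9,370.00 / 0.061 = 153606.55738
PV of perpetuity: 153606.55738 / (1+0.061)^3 = 128606.70285
Total PV = 6163.25122 + 128606.70285 = 134769.95408

€134769.95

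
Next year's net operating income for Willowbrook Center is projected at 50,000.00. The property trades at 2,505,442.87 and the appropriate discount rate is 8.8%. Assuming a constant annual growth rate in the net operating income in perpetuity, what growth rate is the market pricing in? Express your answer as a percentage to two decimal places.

6.80%

P = D₁/(r−g) ⇒ g = r − D₁/P = 0.088 − 50,000.00/2,505,442.87 = 0.068043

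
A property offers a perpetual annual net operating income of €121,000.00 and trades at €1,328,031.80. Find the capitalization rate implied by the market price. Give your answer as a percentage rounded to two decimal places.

P = C/r ⇒ r = C/P = €121,000.00/€1,328,031.80 = 0.091112

9.11%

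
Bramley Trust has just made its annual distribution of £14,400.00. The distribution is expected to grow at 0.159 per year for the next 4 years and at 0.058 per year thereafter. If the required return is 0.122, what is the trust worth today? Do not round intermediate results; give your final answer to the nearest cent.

D_1 = 16689.60000
D_2 = 19343.24640
D_3 = 22418.82258
D_4 = 25983.41537
Terminal value at year 4: TV = D_4×(1+g_2)/(r−g_2) = 27490.45346/0.064 = 429538.33529
P_0 = D_1/(1+r)^1 + D_2/(1+r)^2 + D_3/(1+r)^3 + D_4/(1+r)^4 + TV/(1+r)^4
    = 14874.86631 + 15365.39220 + 15872.09409 + 16395.50539 + 271038.19846 = 333546.05645

£333546.06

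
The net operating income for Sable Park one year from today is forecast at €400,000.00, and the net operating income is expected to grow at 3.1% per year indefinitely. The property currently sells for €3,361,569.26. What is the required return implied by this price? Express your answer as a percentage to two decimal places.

P = D₁/(r − g) ⇒ r = D₁/P + g = €400,000.0000/€3,361,569.26 + 0.031 = 0.118992 + 0.031 = 0.149992

15.00%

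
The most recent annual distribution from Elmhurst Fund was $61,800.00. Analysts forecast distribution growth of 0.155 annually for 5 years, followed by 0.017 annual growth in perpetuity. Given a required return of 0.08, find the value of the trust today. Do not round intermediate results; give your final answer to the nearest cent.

$1775251.81

D_1 = 71379.00000
D_2 = 82442.74500
D_3 = 95221.37048
D_4 = 109980.68290
D_5 = 127027.68875
Terminal value at year 5: TV = D_5×(1+g_2)/(r−g_2) = 129187.15946/0.063 = 2050589.83264
P_0 = D_1/(1+r)^1 + D_2/(1+r)^2 + D_3/(1+r)^3 + D_4/(1+r)^4 + D_5/(1+r)^5 + TV/(1+r)^5
    = 66091.66667 + 70681.36574 + 75589.79392 + 80839.08516 + 86452.91052 + 1395596.98411 = 1775251.80611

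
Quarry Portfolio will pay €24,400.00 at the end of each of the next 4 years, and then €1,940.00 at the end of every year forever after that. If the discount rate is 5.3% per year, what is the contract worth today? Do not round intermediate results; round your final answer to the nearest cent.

€115693.94

PV of 4-year annuity: €24,400.00 × [1 − (1+0.053)^−4] / 0.053 = 85921.63594
Perpetuity value at year 4: €1,940.00 / 0.053 = 36603.77358
PV of perpetuity: 36603.77358 / (1+0.053)^4 = 29772.29925
Total PV = 85921.63594 + 29772.29925 = 115693.93519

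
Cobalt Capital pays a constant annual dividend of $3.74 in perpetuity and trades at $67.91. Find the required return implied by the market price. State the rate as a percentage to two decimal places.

5.51%

P = C/r ⇒ r = C/P = $3.74/$67.91 = 0.055073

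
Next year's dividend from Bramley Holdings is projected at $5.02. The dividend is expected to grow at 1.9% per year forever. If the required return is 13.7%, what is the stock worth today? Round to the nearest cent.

Growing perpetuity: P = D₁ / (r − g) = $5.0200 / (0.137 − 0.019) = $42.54

$42.54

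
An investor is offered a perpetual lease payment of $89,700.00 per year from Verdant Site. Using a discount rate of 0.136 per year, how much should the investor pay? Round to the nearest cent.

Level perpetuity: PV = C / r = $89,700.00 / 0.136 = $659,558.82

$659558.82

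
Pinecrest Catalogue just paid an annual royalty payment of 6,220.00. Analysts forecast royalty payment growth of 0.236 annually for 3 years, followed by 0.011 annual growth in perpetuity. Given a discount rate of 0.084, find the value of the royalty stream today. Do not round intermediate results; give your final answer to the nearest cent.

152098.04

D_1 = 7687.92000
D_2 = 9502.26912
D_3 = 11744.80463
Terminal value at year 3: TV = D_3×(1+g_2)/(r−g_2) = 11873.99748/0.073 = 162657.49977
P_0 = D_1/(1+r)^1 + D_2/(1+r)^2 + D_3/(1+r)^3 + TV/(1+r)^3
    = 7092.17712 + 8086.65214 + 9220.57385 + 127698.63229 = 152098.03540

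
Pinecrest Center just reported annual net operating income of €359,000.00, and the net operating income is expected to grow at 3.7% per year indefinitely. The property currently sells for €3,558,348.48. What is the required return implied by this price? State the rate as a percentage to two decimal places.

14.16%

D₁ = €359,000.00 × 1.037 = €372,283.0000
P = D₁/(r − g) ⇒ r = D₁/P + g = €372,283.0000/€3,558,348.48 + 0.037 = 0.104622 + 0.037 = 0.141622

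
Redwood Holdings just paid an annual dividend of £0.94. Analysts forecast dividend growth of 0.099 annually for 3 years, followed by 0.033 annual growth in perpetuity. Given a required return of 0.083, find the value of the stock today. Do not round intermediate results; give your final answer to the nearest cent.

£23.20

D_1 = 1.03306
D_2 = 1.13533
D_3 = 1.24773
Terminal value at year 3: TV = D_3×(1+g_2)/(r−g_2) = 1.28891/0.05 = 25.77812
P_0 = D_1/(1+r)^1 + D_2/(1+r)^2 + D_3/(1+r)^3 + TV/(1+r)^3
    = 0.95389 + 0.96798 + 0.98228 + 20.29392 = 23.19806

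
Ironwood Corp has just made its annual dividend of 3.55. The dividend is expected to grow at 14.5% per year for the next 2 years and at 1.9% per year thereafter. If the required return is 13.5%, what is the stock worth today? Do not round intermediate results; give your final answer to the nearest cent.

D_1 = 4.06475
D_2 = 4.65414
Terminal value at year 2: TV = D_2×(1+g_2)/(r−g_2) = 4.74257/0.116 = 40.88420
P_0 = D_1/(1+r)^1 + D_2/(1+r)^2 + TV/(1+r)^2
    = 3.58128 + 3.61283 + 31.73685 = 38.93096

38.93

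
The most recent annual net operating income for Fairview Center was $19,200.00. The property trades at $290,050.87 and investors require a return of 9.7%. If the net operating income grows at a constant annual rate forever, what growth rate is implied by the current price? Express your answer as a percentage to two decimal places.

P = D₀(1+g)/(r−g) ⇒ P(r−g) = D₀(1+g) ⇒ g(P+D₀) = P·r − D₀
g = (P·r − D₀)/(P + D₀) = ($290,050.87×0.097 − $19,200.00) / ($290,050.87 + $19,200.00) = 0.028892

2.89%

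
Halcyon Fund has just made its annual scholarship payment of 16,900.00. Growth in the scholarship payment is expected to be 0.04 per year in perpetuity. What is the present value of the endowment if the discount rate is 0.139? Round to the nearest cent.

177535.35

D₁ = D₀ × (1 + g) = 16,900.00 × 1.04 = 17,576.0000
Growing perpetuity: P = D₁ / (r − g) = 17,576.0000 / (0.139 − 0.04) = 177,535.35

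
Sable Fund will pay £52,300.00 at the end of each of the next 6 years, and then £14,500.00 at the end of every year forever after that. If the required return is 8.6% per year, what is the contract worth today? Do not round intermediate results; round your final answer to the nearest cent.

£340213.82

PV of 6-year annuity: £52,300.00 × [1 − (1+0.086)^−6] / 0.086 = 237438.08375
Perpetuity value at year 6: £14,500.00 / 0.086 = 168604.65116
PV of perpetuity: 168604.65116 / (1+0.086)^6 = 102775.73693
Total PV = 237438.08375 + 102775.73693 = 340213.82068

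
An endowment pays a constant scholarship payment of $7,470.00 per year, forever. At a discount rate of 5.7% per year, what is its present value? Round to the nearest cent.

$131052.63

Level perpetuity: PV = C / r = $7,470.00 / 0.057 = $131,052.63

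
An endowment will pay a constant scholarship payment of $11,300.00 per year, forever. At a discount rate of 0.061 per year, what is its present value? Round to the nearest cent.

$185245.90

Level perpetuity: PV = C / r = $11,300.00 / 0.061 = $185,245.90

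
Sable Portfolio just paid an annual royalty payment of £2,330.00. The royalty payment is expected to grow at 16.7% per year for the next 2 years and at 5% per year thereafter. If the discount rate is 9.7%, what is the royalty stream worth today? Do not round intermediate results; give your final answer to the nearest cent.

£64023.73

D_1 = 2719.11000
D_2 = 3173.20137
Terminal value at year 2: TV = D_2×(1+g_2)/(r−g_2) = 3331.86144/0.047 = 70890.66890
P_0 = D_1/(1+r)^1 + D_2/(1+r)^2 + TV/(1+r)^2
    = 2478.67821 + 2636.84364 + 58908.20902 = 64023.73087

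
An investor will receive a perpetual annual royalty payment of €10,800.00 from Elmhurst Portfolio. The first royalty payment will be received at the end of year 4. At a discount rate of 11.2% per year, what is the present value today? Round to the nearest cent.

Value at end of year 3: C / r = €10,800.00 / 0.112 = €96,428.5714
Discount to today: PV = €96,428.5714 / (1 + 0.112)^3 = €96,428.5714 / 1.375037 = €70,127.99

€70127.99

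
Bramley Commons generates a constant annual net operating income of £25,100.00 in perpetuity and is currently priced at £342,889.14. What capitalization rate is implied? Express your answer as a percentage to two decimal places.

P = C/r ⇒ r = C/P = £25,100.00/£342,889.14 = 0.073202

7.32%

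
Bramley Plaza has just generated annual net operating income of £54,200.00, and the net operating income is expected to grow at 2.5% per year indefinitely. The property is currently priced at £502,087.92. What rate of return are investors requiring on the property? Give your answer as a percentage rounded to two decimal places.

D₁ = £54,200.00 × 1.025 = £55,555.0000
P = D₁/(r − g) ⇒ r = D₁/P + g = £55,555.0000/£502,087.92 + 0.025 = 0.110648 + 0.025 = 0.135648

13.56%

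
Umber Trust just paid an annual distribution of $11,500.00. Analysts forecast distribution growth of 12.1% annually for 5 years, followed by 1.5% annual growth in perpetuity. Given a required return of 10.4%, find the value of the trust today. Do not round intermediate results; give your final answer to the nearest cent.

D_1 = 12891.50000
D_2 = 14451.37150
D_3 = 16199.98745
D_4 = 18160.18593
D_5 = 20357.56843
Terminal value at year 5: TV = D_5×(1+g_2)/(r−g_2) = 20662.93196/0.089 = 232167.77480
P_0 = D_1/(1+r)^1 + D_2/(1+r)^2 + D_3/(1+r)^3 + D_4/(1+r)^4 + D_5/(1+r)^5 + TV/(1+r)^5
    = 11677.08333 + 11856.89349 + 12039.47247 + 12224.86290 + 12413.10807 + 141565.22123 = 201776.64149

$201776.64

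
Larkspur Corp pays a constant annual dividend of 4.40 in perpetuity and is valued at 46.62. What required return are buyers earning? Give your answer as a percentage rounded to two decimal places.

9.44%

P = C/r ⇒ r = C/P = 4.40/46.62 = 0.094380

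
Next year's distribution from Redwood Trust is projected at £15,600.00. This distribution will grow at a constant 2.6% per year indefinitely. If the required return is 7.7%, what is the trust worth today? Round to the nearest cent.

Growing perpetuity: P = D₁ / (r − g) = £15,600.0000 / (0.077 − 0.026) = £305,882.35

£305882.35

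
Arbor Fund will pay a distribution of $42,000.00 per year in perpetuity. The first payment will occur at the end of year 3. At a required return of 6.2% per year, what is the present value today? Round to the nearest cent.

Value at end of year 2: C / r = $42,000.00 / 0.062 = $677,419.3548
Discount to today: PV = $677,419.3548 / (1 + 0.062)^2 = $677,419.3548 / 1.127844 = $600,632.14

$600632.14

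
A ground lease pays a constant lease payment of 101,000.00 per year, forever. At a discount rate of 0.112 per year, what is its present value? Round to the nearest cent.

901785.71

Level perpetuity: PV = C / r = 101,000.00 / 0.112 = 901,785.71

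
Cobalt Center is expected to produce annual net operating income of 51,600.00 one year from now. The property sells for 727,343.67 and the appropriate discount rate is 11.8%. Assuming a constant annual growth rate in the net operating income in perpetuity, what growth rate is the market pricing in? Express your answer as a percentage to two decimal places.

P = D₁/(r−g) ⇒ g = r − D₁/P = 0.118 − 51,600.00/727,343.67 = 0.047057

4.71%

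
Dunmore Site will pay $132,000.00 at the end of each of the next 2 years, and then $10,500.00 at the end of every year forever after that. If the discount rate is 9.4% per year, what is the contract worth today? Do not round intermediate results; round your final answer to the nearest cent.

PV of 2-year annuity: $132,000.00 × [1 − (1+0.094)^−2] / 0.094 = 230948.93536
Perpetuity value at year 2: $10,500.00 / 0.094 = 111702.12766
PV of perpetuity: 111702.12766 / (1+0.094)^2 = 93331.18962
Total PV = 230948.93536 + 93331.18962 = 324280.12498

$324280.12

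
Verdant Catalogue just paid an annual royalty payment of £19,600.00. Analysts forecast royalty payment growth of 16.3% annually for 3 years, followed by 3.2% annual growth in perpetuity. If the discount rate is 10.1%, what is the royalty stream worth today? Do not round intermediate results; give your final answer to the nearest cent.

£411187.04

D_1 = 22794.80000
D_2 = 26510.35240
D_3 = 30831.53984
Terminal value at year 3: TV = D_3×(1+g_2)/(r−g_2) = 31818.14912/0.069 = 461132.59589
P_0 = D_1/(1+r)^1 + D_2/(1+r)^2 + D_3/(1+r)^3 + TV/(1+r)^3
    = 20703.72389 + 21869.60116 + 23101.13184 + 345512.58053 = 411187.03742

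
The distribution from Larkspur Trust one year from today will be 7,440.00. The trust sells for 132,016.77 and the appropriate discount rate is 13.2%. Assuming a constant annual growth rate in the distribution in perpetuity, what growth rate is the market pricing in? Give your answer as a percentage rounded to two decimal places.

7.56%

P = D₁/(r−g) ⇒ g = r − D₁/P = 0.132 − 7,440.00/132,016.77 = 0.075644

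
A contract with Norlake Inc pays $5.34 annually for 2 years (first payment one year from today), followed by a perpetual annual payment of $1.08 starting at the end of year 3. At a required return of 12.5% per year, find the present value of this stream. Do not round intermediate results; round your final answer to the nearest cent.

$15.79

PV of 2-year annuity: $5.34 × [1 − (1+0.125)^−2] / 0.125 = 8.96593
Perpetuity value at year 2: $1.08 / 0.125 = 8.64000
PV of perpetuity: 8.64000 / (1+0.125)^2 = 6.82667
Total PV = 8.96593 + 6.82667 = 15.79259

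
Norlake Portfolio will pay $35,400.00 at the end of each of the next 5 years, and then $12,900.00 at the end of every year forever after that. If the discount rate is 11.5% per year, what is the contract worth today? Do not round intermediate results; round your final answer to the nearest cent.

$194296.16

PV of 5-year annuity: $35,400.00 × [1 − (1+0.115)^−5] / 0.115 = 129205.67578
Perpetuity value at year 5: $12,900.00 / 0.115 = 112173.91304
PV of perpetuity: 112173.91304 / (1+0.115)^5 = 65090.48882
Total PV = 129205.67578 + 65090.48882 = 194296.16460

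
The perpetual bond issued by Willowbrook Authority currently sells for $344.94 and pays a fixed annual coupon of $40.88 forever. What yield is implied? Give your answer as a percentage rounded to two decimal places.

11.85%

P = C/r ⇒ r = C/P = $40.88/$344.94 = 0.118513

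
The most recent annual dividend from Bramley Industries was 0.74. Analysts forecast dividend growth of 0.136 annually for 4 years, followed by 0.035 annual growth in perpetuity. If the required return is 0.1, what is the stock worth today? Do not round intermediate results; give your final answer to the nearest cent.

16.61

D_1 = 0.84064
D_2 = 0.95497
D_3 = 1.08484
D_4 = 1.23238
Terminal value at year 4: TV = D_4×(1+g_2)/(r−g_2) = 1.27551/0.065 = 19.62330
P_0 = D_1/(1+r)^1 + D_2/(1+r)^2 + D_3/(1+r)^3 + D_4/(1+r)^4 + TV/(1+r)^4
    = 0.76422 + 0.78923 + 0.81506 + 0.84173 + 13.40298 = 16.61322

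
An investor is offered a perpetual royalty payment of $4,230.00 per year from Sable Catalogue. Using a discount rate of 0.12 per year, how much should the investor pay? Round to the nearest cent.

Level perpetuity: PV = C / r = $4,230.00 / 0.12 = $35,250.00

$35250.00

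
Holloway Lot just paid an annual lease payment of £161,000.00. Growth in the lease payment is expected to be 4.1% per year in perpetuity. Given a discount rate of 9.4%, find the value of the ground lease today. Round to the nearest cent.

D₁ = D₀ × (1 + g) = £161,000.00 × 1.041 = £167,601.0000
Growing perpetuity: P = D₁ / (r − g) = £167,601.0000 / (0.094 − 0.041) = £3,162,283.02

£3162283.02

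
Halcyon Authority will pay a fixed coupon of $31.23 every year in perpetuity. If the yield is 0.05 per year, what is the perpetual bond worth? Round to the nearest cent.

Level perpetuity: PV = C / r = $31.23 / 0.05 = $624.60

$624.60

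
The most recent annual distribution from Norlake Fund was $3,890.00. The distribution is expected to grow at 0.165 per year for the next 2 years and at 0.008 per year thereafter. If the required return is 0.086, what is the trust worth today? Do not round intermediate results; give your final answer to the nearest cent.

$66500.09

D_1 = 4531.85000
D_2 = 5279.60525
Terminal value at year 2: TV = D_2×(1+g_2)/(r−g_2) = 5321.84209/0.078 = 68228.74477
P_0 = D_1/(1+r)^1 + D_2/(1+r)^2 + TV/(1+r)^2
    = 4172.97422 + 4476.53312 + 57850.58180 = 66500.08913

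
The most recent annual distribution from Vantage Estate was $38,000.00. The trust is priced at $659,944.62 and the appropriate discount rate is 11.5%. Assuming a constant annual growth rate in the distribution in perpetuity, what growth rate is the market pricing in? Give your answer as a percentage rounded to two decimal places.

P = D₀(1+g)/(r−g) ⇒ P(r−g) = D₀(1+g) ⇒ g(P+D₀) = P·r − D₀
g = (P·r − D₀)/(P + D₀) = ($659,944.62×0.115 − $38,000.00) / ($659,944.62 + $38,000.00) = 0.054293

5.43%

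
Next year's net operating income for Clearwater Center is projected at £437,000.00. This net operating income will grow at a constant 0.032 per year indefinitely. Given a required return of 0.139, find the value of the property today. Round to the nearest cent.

Growing perpetuity: P = D₁ / (r − g) = £437,000.0000 / (0.139 − 0.032) = £4,084,112.15

£4084112.15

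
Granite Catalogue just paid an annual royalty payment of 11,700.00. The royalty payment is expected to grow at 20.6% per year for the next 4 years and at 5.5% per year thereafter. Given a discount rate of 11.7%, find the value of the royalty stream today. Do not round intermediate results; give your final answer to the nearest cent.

D_1 = 14110.20000
D_2 = 17016.90120
D_3 = 20522.38285
D_4 = 24749.99371
Terminal value at year 4: TV = D_4×(1+g_2)/(r−g_2) = 26111.24337/0.062 = 421149.08658
P_0 = D_1/(1+r)^1 + D_2/(1+r)^2 + D_3/(1+r)^3 + D_4/(1+r)^4 + TV/(1+r)^4
    = 12632.22919 + 13638.73626 + 14725.43950 + 15898.72877 + 270534.82026 = 327429.95397

327429.95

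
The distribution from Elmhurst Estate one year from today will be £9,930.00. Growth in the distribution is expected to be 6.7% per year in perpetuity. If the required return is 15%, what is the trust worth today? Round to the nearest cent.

Growing perpetuity: P = D₁ / (r − g) = £9,930.0000 / (0.15 − 0.067) = £119,638.55

£119638.55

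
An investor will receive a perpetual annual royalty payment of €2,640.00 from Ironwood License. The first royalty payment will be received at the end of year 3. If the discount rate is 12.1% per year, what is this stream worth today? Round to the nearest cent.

€17362.30

Value at end of year 2: C / r = €2,640.00 / 0.121 = €21,818.1818
Discount to today: PV = €21,818.1818 / (1 + 0.121)^2 = €21,818.1818 / 1.256641 = €17,362.30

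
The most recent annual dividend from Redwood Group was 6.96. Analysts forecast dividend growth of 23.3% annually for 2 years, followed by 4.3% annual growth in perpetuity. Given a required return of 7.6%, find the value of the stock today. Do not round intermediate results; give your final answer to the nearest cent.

D_1 = 8.58168
D_2 = 10.58121
Terminal value at year 2: TV = D_2×(1+g_2)/(r−g_2) = 11.03620/0.033 = 334.43041
P_0 = D_1/(1+r)^1 + D_2/(1+r)^2 + TV/(1+r)^2
    = 7.97554 + 9.13926 + 288.85588 = 305.97068

305.97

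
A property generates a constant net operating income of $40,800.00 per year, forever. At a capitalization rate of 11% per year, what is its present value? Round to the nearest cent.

$370909.09

Level perpetuity: PV = C / r = $40,800.00 / 0.11 = $370,909.09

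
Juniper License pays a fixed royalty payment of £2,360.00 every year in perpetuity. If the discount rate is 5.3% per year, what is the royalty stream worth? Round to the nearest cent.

Level perpetuity: PV = C / r = £2,360.00 / 0.053 = £44,528.30

£44528.30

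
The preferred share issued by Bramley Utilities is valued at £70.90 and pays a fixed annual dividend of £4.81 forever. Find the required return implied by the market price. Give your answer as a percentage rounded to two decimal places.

P = C/r ⇒ r = C/P = £4.81/£70.90 = 0.067842

6.78%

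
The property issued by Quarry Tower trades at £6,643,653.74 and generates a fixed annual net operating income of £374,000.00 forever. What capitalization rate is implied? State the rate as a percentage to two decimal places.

P = C/r ⇒ r = C/P = £374,000.00/£6,643,653.74 = 0.056294

5.63%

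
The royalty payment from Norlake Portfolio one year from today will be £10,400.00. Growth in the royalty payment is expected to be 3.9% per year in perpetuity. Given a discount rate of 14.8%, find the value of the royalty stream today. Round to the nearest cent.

Growing perpetuity: P = D₁ / (r − g) = £10,400.0000 / (0.148 − 0.039) = £95,412.84

£95412.84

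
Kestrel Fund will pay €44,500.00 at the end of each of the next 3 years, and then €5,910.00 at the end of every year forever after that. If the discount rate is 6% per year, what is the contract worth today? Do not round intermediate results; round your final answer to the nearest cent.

€201651.53

PV of 3-year annuity: €44,500.00 × [1 − (1+0.06)^−3] / 0.06 = 118949.03175
Perpetuity value at year 3: €5,910.00 / 0.06 = 98500.00000
PV of perpetuity: 98500.00000 / (1+0.06)^3 = 82702.49938
Total PV = 118949.03175 + 82702.49938 = 201651.53113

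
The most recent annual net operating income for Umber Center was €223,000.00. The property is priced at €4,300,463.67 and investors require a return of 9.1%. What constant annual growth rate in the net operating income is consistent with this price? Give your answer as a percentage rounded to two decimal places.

P = D₀(1+g)/(r−g) ⇒ P(r−g) = D₀(1+g) ⇒ g(P+D₀) = P·r − D₀
g = (P·r − D₀)/(P + D₀) = (€4,300,463.67×0.091 − €223,000.00) / (€4,300,463.67 + €223,000.00) = 0.037215

3.72%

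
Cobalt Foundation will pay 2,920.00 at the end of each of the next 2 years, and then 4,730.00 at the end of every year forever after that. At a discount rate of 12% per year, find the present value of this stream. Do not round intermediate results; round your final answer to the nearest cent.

PV of 2-year annuity: 2,920.00 × [1 − (1+0.12)^−2] / 0.12 = 4934.94898
Perpetuity value at year 2: 4,730.00 / 0.12 = 39416.66667
PV of perpetuity: 39416.66667 / (1+0.12)^2 = 31422.72534
Total PV = 4934.94898 + 31422.72534 = 36357.67432

36357.67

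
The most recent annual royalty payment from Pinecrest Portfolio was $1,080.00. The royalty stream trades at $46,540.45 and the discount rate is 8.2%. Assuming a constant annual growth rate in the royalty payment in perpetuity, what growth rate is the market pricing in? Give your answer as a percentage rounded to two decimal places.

5.75%

P = D₀(1+g)/(r−g) ⇒ P(r−g) = D₀(1+g) ⇒ g(P+D₀) = P·r − D₀
g = (P·r − D₀)/(P + D₀) = ($46,540.45×0.082 − $1,080.00) / ($46,540.45 + $1,080.00) = 0.057461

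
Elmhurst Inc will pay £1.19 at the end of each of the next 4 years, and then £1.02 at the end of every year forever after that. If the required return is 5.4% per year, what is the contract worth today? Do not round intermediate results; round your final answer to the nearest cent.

PV of 4-year annuity: £1.19 × [1 − (1+0.054)^−4] / 0.054 = 4.18077
Perpetuity value at year 4: £1.02 / 0.054 = 18.88889
PV of perpetuity: 18.88889 / (1+0.054)^4 = 15.30537
Total PV = 4.18077 + 15.30537 = 19.48614

£19.49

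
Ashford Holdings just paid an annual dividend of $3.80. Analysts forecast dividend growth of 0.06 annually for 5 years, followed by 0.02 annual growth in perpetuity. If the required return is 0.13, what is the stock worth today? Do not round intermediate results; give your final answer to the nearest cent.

$41.34

D_1 = 4.02800
D_2 = 4.26968
D_3 = 4.52586
D_4 = 4.79741
D_5 = 5.08526
Terminal value at year 5: TV = D_5×(1+g_2)/(r−g_2) = 5.18696/0.11 = 47.15420
P_0 = D_1/(1+r)^1 + D_2/(1+r)^2 + D_3/(1+r)^3 + D_4/(1+r)^4 + D_5/(1+r)^5 + TV/(1+r)^5
    = 3.56460 + 3.34379 + 3.13665 + 2.94234 + 2.76007 + 25.59341 = 41.34087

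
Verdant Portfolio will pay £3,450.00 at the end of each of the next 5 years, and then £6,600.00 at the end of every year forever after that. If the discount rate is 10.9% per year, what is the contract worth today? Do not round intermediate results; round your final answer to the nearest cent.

£48879.04

PV of 5-year annuity: £3,450.00 × [1 − (1+0.109)^−5] / 0.109 = 12782.98519
Perpetuity value at year 5: £6,600.00 / 0.109 = 60550.45872
PV of perpetuity: 60550.45872 / (1+0.109)^5 = 36096.05227
Total PV = 12782.98519 + 36096.05227 = 48879.03746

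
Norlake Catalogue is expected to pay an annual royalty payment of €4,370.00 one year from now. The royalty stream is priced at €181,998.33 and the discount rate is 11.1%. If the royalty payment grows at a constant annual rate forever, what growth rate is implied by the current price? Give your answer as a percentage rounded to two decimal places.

8.70%

P = D₁/(r−g) ⇒ g = r − D₁/P = 0.111 − €4,370.00/€181,998.33 = 0.086989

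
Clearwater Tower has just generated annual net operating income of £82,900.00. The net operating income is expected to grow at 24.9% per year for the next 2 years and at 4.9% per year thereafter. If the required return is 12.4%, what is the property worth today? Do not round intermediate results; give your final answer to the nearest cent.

D_1 = 103542.10000
D_2 = 129324.08290
Terminal value at year 2: TV = D_2×(1+g_2)/(r−g_2) = 135660.96296/0.075 = 1808812.83949
P_0 = D_1/(1+r)^1 + D_2/(1+r)^2 + TV/(1+r)^2
    = 92119.30605 + 102363.89080 + 1431729.61929 = 1626212.81613

£1626212.82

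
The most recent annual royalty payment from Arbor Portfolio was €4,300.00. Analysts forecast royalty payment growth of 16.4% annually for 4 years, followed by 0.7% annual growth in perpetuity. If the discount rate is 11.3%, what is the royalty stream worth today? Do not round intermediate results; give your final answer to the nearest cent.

D_1 = 5005.20000
D_2 = 5826.05280
D_3 = 6781.52546
D_4 = 7893.69563
Terminal value at year 4: TV = D_4×(1+g_2)/(r−g_2) = 7948.95150/0.106 = 74990.10853
P_0 = D_1/(1+r)^1 + D_2/(1+r)^2 + D_3/(1+r)^3 + D_4/(1+r)^4 + TV/(1+r)^4
    = 4497.03504 + 4703.09864 + 4918.60451 + 5143.98531 + 48867.86042 = 68130.58392

€68130.58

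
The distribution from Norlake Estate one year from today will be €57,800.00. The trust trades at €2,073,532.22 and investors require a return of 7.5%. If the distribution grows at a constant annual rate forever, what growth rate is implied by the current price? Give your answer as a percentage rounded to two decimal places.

4.71%

P = D₁/(r−g) ⇒ g = r − D₁/P = 0.075 − €57,800.00/€2,073,532.22 = 0.047125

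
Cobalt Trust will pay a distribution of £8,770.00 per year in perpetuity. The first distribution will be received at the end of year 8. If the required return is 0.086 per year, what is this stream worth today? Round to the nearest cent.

£57239.04

Value at end of year 7: C / r = £8,770.00 / 0.086 = £101,976.7442
Discount to today: PV = £101,976.7442 / (1 + 0.086)^7 = £101,976.7442 / 1.781594 = £57,239.04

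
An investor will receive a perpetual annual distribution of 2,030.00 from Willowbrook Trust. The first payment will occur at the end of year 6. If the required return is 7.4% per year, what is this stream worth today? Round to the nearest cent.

19197.42

Value at end of year 5: C / r = 2,030.00 / 0.074 = 27,432.4324
Discount to today: PV = 27,432.4324 / (1 + 0.074)^5 = 27,432.4324 / 1.428964 = 19,197.42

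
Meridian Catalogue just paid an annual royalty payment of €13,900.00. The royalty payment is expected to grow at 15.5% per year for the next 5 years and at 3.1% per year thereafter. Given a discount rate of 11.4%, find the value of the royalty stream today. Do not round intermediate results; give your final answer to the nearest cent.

€284422.16

D_1 = 16054.50000
D_2 = 18542.94750
D_3 = 21417.10436
D_4 = 24736.75554
D_5 = 28570.95265
Terminal value at year 5: TV = D_5×(1+g_2)/(r−g_2) = 29456.65218/0.083 = 354899.42385
P_0 = D_1/(1+r)^1 + D_2/(1+r)^2 + D_3/(1+r)^3 + D_4/(1+r)^4 + D_5/(1+r)^5 + TV/(1+r)^5
    = 14411.57989 + 14941.98813 + 15491.91767 + 16062.08700 + 16653.24101 + 206861.34309 = 284422.15679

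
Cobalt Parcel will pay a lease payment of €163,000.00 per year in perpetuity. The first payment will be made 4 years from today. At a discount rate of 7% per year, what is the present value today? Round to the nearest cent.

Value at end of year 3: C / r = €163,000.00 / 0.07 = €2,328,571.4286
Discount to today: PV = €2,328,571.4286 / (1 + 0.07)^3 = €2,328,571.4286 / 1.225043 = €1,900,807.91

€1900807.91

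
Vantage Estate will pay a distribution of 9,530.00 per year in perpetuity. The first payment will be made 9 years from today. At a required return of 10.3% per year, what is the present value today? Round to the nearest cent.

42232.97

Value at end of year 8: C / r = 9,530.00 / 0.103 = 92,524.2718
Discount to today: PV = 92,524.2718 / (1 + 0.103)^8 = 92,524.2718 / 2.190807 = 42,232.97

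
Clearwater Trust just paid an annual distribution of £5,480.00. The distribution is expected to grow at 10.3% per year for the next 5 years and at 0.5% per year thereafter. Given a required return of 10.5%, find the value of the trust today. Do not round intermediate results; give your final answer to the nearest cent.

£81828.97

D_1 = 6044.44000
D_2 = 6667.01732
D_3 = 7353.72010
D_4 = 8111.15327
D_5 = 8946.60206
Terminal value at year 5: TV = D_5×(1+g_2)/(r−g_2) = 8991.33507/0.1 = 89913.35072
P_0 = D_1/(1+r)^1 + D_2/(1+r)^2 + D_3/(1+r)^3 + D_4/(1+r)^4 + D_5/(1+r)^5 + TV/(1+r)^5
    = 5470.08145 + 5460.18085 + 5450.29817 + 5440.43337 + 5430.58644 + 54577.39369 = 81828.97396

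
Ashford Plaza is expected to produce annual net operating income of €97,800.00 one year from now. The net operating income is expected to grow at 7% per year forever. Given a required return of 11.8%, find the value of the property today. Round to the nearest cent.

Growing perpetuity: P = D₁ / (r − g) = €97,800.0000 / (0.118 − 0.07) = €2,037,500.00

€2037500.00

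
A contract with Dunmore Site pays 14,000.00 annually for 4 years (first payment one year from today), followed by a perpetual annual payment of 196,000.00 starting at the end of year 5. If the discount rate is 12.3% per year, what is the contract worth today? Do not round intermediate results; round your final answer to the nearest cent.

PV of 4-year annuity: 14,000.00 × [1 − (1+0.123)^−4] / 0.123 = 42255.60701
Perpetuity value at year 4: 196,000.00 / 0.123 = 1593495.93496
PV of perpetuity: 1593495.93496 / (1+0.123)^4 = 1001917.43677
Total PV = 42255.60701 + 1001917.43677 = 1044173.04378

1044173.04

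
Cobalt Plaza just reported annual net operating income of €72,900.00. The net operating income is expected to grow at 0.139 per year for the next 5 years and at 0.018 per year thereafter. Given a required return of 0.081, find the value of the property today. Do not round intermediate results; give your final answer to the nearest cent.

€1957306.11

D_1 = 83033.10000
D_2 = 94574.70090
D_3 = 107720.58433
D_4 = 122693.74555
D_5 = 139748.17618
Terminal value at year 5: TV = D_5×(1+g_2)/(r−g_2) = 142263.64335/0.063 = 2258153.06902
P_0 = D_1/(1+r)^1 + D_2/(1+r)^2 + D_3/(1+r)^3 + D_4/(1+r)^4 + D_5/(1+r)^5 + TV/(1+r)^5
    = 76811.37835 + 80932.61790 + 85274.97852 + 89850.32427 + 94671.15573 + 1529765.65926 = 1957306.11403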